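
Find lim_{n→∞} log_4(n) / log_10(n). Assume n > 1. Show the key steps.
lim = ln(10) / ln(4) = log_4(10)

Change of base: log_4(n) = ln n / ln 4 and log_10(n) = ln n / ln 10. The ratio is (ln n / ln 4) · (ln 10 / ln n) = ln 10 / ln 4, a constant independent of n. So the limit is ln 10 / ln 4 = log_4(10).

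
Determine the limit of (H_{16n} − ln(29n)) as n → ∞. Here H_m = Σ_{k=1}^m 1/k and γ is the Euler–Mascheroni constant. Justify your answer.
lim = ln(16/29) + γ

By Euler-Maclaurin, H_m = ln m + γ + O(1/m). So
  H_{16n} − ln(29n) = ln(16n) + γ − ln(29n) + O(1/n)
                       = ln(16/29) + γ + O(1/n).
Hence the limit is ln(16/29) + γ.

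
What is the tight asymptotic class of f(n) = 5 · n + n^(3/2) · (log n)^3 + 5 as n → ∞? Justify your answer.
f(n) ∈ Θ(n^(3/2) · (log n)^3)

Compare the terms by growth order. For large n, n^a · (log n)^b dominates n^a' · (log n)^b' iff a > a', or (a = a' and b > b'). Ranking the 3 terms shows the dominant one is n^(3/2) · (log n)^3. Hence f(n) ∈ Θ(n^(3/2) · (log n)^3).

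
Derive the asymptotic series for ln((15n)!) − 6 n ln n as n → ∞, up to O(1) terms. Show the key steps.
ln((15n)!) − 6 n ln n = 9 n ln n + 15(ln 15 − 1) n + (1/2) ln(2π·15n) + O(1/n)

Stirling: ln((15n)!) = 15n ln(15n) − 15n + (1/2) ln(2π·15n) + O(1/n).
Expand 15n ln(15n) = 15n (ln n + ln 15) = 15n ln n + 15n ln 15.
Subtract 6n ln n: leading term is (15 − 6) n ln n = 9 n ln n. The next term is 15n ln 15 − 15n = 15(ln 15 − 1) n. Then the (1/2) ln(2π·15n) correction.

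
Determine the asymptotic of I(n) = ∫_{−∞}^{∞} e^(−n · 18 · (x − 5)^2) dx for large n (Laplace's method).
I(n) = sqrt(π/(18n))

Here φ(x) = 18 · (x − 5)^2 has its unique minimum at x* = 5 with φ(x*) = 0 and φ''(x*) = 36. Laplace's method gives
  I(n) ~ e^(−n φ(x*)) · sqrt(2π / (n · φ''(x*))) = sqrt(2π / (36n)) = sqrt(π/(18n)).
This is exact: substituting u = (x − 5)·sqrt(18n) gives I(n) = (1/sqrt(18n)) ∫_{−∞}^{∞} e^(−u^2) du = sqrt(π/(18n)).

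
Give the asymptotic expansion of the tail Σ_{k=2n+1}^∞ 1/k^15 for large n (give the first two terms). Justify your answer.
Σ_{k>2n} 1/k^15 = 1/(14 · (2n)^14) − 1/(2 · (2n)^15) + O(1/(2n)^16)

Compare to the integral: ∫_{2n}^∞ x^(−15) dx = [−x^(−14)/14]_{2n}^∞ = 1/((15−1)·(2n)^14). The Euler-Maclaurin correction adds −f(2n)/2 = −1/(2·(2n)^15). Euler-Maclaurin then gives
  Σ_{k>2n} 1/k^15 = ∫_{2n}^∞ dx/x^15 − 1/(2·(2n)^15) + O(1/(2n)^16).
(Equivalently this is ζ(15) − Σ_{k≤2n} 1/k^15.)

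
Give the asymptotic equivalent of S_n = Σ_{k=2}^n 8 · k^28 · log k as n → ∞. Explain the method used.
S_n ~ 8 · n^29 log n / 29 − 8 · n^29 / 841

By integral comparison, S_n = ∫_1^n 8 · x^28 · log x dx + O(n^28 · log n). For the integral, ∫ x^28 log x dx = n^29 log n / 29 − n^29/841 (integration by parts). Hence S_n ~ 8 · n^29 log n / 29 − 8 · n^29 / 841.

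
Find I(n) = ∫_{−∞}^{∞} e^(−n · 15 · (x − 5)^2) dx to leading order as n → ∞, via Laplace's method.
I(n) = sqrt(π/(15n))

Here φ(x) = 15 · (x − 5)^2 has its unique minimum at x* = 5 with φ(x*) = 0 and φ''(x*) = 30. Laplace's method gives
  I(n) ~ e^(−n φ(x*)) · sqrt(2π / (n · φ''(x*))) = sqrt(2π / (30n)) = sqrt(π/(15n)).
This is exact: substituting u = (x − 5)·sqrt(15n) gives I(n) = (1/sqrt(15n)) ∫_{−∞}^{∞} e^(−u^2) du = sqrt(π/(15n)).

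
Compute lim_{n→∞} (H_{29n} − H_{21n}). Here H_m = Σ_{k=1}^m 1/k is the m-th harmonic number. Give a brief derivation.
lim = ln(29/21)

Euler-Maclaurin gives H_m = ln m + γ + 1/(2m) + O(1/m^2). The γ and O(1/m) terms cancel in the difference:
  H_{29n} − H_{21n} = ln(29n) − ln(21n) + O(1/n) = ln(29/21) + O(1/n).
Hence the limit is ln(29/21).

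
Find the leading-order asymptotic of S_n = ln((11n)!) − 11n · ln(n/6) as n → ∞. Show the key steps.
S_n ~ 11n · (ln 66 − 1) + O(ln n)

Stirling: ln((11n)!) = 11n ln(11n) − 11n + O(ln n).
  S_n = 11n ln(11n) − 11n − 11n ln(n/6) + O(ln n)
      = 11n ln(11n) − 11n ln n + 11n ln 6 − 11n + O(ln n)
      = 11n ln 11 + 11n ln 6 − 11n + O(ln n)
      = 11n (ln 66 − 1) + O(ln n).
Numerically ln(66) − 1 ≈ 3.1897.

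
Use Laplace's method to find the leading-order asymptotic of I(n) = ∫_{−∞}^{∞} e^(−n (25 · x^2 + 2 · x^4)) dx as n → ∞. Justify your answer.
I(n) ~ sqrt(π/(25n))

φ(x) = 25 · x^2 + 2 · x^4 has its unique global minimum at x* = 0 (since φ'(x) = 50x + 8x^3 = 0 only at x = 0 for real x with both coefficients positive, and φ → ∞ as |x| → ∞). At x* = 0, φ(0) = 0 and φ''(0) = 50. Laplace's method then gives
  I(n) ~ sqrt(2π / (n · φ''(0))) · e^(−n φ(0)) = sqrt(2π / (50n)) = sqrt(π/(25n)).
The 2 · x^4 term contributes only at subleading order (an O(1/n) relative correction).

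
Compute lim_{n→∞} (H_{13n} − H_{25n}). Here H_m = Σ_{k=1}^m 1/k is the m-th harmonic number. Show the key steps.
lim = ln(13/25)

Euler-Maclaurin gives H_m = ln m + γ + 1/(2m) + O(1/m^2). The γ and O(1/m) terms cancel in the difference:
  H_{13n} − H_{25n} = ln(13n) − ln(25n) + O(1/n) = ln(13/25) + O(1/n).
Hence the limit is ln(13/25).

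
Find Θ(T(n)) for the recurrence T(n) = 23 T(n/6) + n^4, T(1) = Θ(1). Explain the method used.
T(n) = Θ(n^4)

log_6 23 ≈ 1.750. f(n) = n^4 dominates n^(log_6 23) since 4 > 1.750, and the regularity condition a·f(n/b) = 23·(n/6)^4 = (23/1296)·n^4 ≤ c·f(n) holds with c = 23/1296 ≈ 0.0177 < 1. So this is Case 3: T(n) = Θ(f(n)) = Θ(n^4).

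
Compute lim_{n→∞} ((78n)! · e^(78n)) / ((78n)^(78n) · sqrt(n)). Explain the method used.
lim = sqrt(2π·78)

Stirling: (78n)! ~ sqrt(2π·78n) · (78n/e)^(78n). Hence
  (78n)! · e^(78n) / (78n)^(78n) ~ sqrt(2π·78n).
Dividing by sqrt(n): sqrt(2π·78n) / sqrt(n) = sqrt(2π·78) · n^((1−1)/2), so the limit is sqrt(2π·78).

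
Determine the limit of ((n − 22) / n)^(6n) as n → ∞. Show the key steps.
lim = e^(−132)

Rewrite as (1 − 22/n)^(6n). By the standard limit (1 + x/n)^n → e^x, we have (1 − 22/n)^n → e^(−22), and raising to the 6th power gives e^(−132).
More precisely, ln[(1 − 22/n)^(6n)] = 6n · ln(1 − 22/n) = 6n · (-22/n + O(1/n^2)) = -132 + O(1/n) → -132.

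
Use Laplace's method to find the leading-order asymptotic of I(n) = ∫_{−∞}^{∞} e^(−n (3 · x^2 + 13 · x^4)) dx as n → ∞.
I(n) ~ sqrt(π/(3n))

φ(x) = 3 · x^2 + 13 · x^4 has its unique global minimum at x* = 0 (since φ'(x) = 6x + 52x^3 = 0 only at x = 0 for real x with both coefficients positive, and φ → ∞ as |x| → ∞). At x* = 0, φ(0) = 0 and φ''(0) = 6. Laplace's method then gives
  I(n) ~ sqrt(2π / (n · φ''(0))) · e^(−n φ(0)) = sqrt(2π / (6n)) = sqrt(π/(3n)).
The 13 · x^4 term contributes only at subleading order (an O(1/n) relative correction).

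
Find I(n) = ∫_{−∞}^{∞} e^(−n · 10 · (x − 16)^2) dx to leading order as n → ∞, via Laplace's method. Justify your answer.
I(n) = sqrt(π/(10n))

Here φ(x) = 10 · (x − 16)^2 has its unique minimum at x* = 16 with φ(x*) = 0 and φ''(x*) = 20. Laplace's method gives
  I(n) ~ e^(−n φ(x*)) · sqrt(2π / (n · φ''(x*))) = sqrt(2π / (20n)) = sqrt(π/(10n)).
This is exact: substituting u = (x − 16)·sqrt(10n) gives I(n) = (1/sqrt(10n)) ∫_{−∞}^{∞} e^(−u^2) du = sqrt(π/(10n)).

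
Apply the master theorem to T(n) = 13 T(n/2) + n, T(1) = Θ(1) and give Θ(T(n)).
T(n) = Θ(n^(log_2 13))

Master theorem: compare f(n) = n to n^(log_2 13) where log_2 13 ≈ 3.700. Since 1 < log_2 13, we have f(n) = O(n^(log_2 13 − ε)) for some ε > 0 — Case 1. Hence T(n) = Θ(n^(log_2 13)).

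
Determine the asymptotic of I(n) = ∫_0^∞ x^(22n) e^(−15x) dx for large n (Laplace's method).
I(n) ~ (sqrt(2π·22n) / 15) · (22n/(15e))^(22n)

Write the integrand as exp(22n ln x − 15x) and set f(x) = 22n ln x − 15x. Then f'(x) = 22n/x − 15 = 0 at x* = 22n/15, and f''(x*) = −22n/x*^2 = −15^2/(22n). Laplace's method (interior maximum) gives
  I(n) ~ e^(f(x*)) · sqrt(2π / |f''(x*)|)
        = exp(22n ln(22n/15) − 22n) · sqrt(2π · 22n / 15^2)
        = (22n/15)^(22n) e^(−22n) · sqrt(2π·22n) / 15
        = (sqrt(2π·22n) / 15) · (22n/(15e))^(22n).
This matches Γ(22n+1)/15^(22n+1) with Stirling applied to Γ.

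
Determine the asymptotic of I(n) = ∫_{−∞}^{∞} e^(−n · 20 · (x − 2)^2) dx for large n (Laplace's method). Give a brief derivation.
I(n) = sqrt(π/(20n))

Here φ(x) = 20 · (x − 2)^2 has its unique minimum at x* = 2 with φ(x*) = 0 and φ''(x*) = 40. Laplace's method gives
  I(n) ~ e^(−n φ(x*)) · sqrt(2π / (n · φ''(x*))) = sqrt(2π / (40n)) = sqrt(π/(20n)).
This is exact: substituting u = (x − 2)·sqrt(20n) gives I(n) = (1/sqrt(20n)) ∫_{−∞}^{∞} e^(−u^2) du = sqrt(π/(20n)).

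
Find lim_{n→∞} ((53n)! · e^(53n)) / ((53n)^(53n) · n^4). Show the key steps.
lim = 0

Stirling: (53n)! ~ sqrt(2π·53n) · (53n/e)^(53n). Hence
  (53n)! · e^(53n) / (53n)^(53n) ~ sqrt(2π·53n).
Dividing by n^4: sqrt(2π·53n) / n^4 = sqrt(2π·53) · n^((1−8)/2), so the expression behaves like sqrt(2π·53) · n^((1−8)/2) → 0.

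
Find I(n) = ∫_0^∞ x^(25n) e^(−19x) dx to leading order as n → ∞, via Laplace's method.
I(n) ~ (sqrt(2π·25n) / 19) · (25n/(19e))^(25n)

Write the integrand as exp(25n ln x − 19x) and set f(x) = 25n ln x − 19x. Then f'(x) = 25n/x − 19 = 0 at x* = 25n/19, and f''(x*) = −25n/x*^2 = −19^2/(25n). Laplace's method (interior maximum) gives
  I(n) ~ e^(f(x*)) · sqrt(2π / |f''(x*)|)
        = exp(25n ln(25n/19) − 25n) · sqrt(2π · 25n / 19^2)
        = (25n/19)^(25n) e^(−25n) · sqrt(2π·25n) / 19
        = (sqrt(2π·25n) / 19) · (25n/(19e))^(25n).
This matches Γ(25n+1)/19^(25n+1) with Stirling applied to Γ.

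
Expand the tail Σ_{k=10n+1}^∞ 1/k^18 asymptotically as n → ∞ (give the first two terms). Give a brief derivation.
Σ_{k>10n} 1/k^18 = 1/(17 · (10n)^17) − 1/(2 · (10n)^18) + O(1/(10n)^19)

Compare to the integral: ∫_{10n}^∞ x^(−18) dx = [−x^(−17)/17]_{10n}^∞ = 1/((18−1)·(10n)^17). The Euler-Maclaurin correction adds −f(10n)/2 = −1/(2·(10n)^18). Euler-Maclaurin then gives
  Σ_{k>10n} 1/k^18 = ∫_{10n}^∞ dx/x^18 − 1/(2·(10n)^18) + O(1/(10n)^19).
(Equivalently this is ζ(18) − Σ_{k≤10n} 1/k^18.)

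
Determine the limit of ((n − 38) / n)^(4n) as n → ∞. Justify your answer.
lim = e^(−152)

Rewrite as (1 − 38/n)^(4n). By the standard limit (1 + x/n)^n → e^x, we have (1 − 38/n)^n → e^(−38), and raising to the 4th power gives e^(−152).
More precisely, ln[(1 − 38/n)^(4n)] = 4n · ln(1 − 38/n) = 4n · (-38/n + O(1/n^2)) = -152 + O(1/n) → -152.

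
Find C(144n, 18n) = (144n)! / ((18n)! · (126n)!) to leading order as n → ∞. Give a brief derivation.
C(144n, 18n) ~ (16777216/823543)^(18n) · sqrt(4/(7π·18n))

Write N = 18n. Apply Stirling to each factorial:
  (8N)! ~ sqrt(2π·8N) · (8N/e)^(8N),
  N! ~ sqrt(2π N) · (N/e)^N,
  (7N)! ~ sqrt(2π·7N) · (7N/e)^(7N).
The exponential factors combine to (8N)^(8N) / (N^N · (7N)^(7N)) = 8^(8N)/7^(7N) = (8^8/7^7)^N = (16777216/823543)^N.
The square-root prefactors combine to sqrt(2π·8N) / (sqrt(2π N)·sqrt(2π·7N)) = sqrt(8 / (2π·7·N)) = sqrt(4/(7π·18n)).
Substituting N = 18n: C(144n, 18n) ~ (16777216/823543)^(18n) · sqrt(4/(7π·18n)).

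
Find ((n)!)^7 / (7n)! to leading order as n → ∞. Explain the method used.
((n)!)^7/(7n)! ~ ((2π·n)^(6/2) / sqrt(7)) · 7^(−7·n)  →  0

Write N = n. Stirling: N! ~ sqrt(2π N)(N/e)^N and (7N)! ~ sqrt(2π·7N)·(7N/e)^(7N).
  (N!)^7/(7N)! ~ (2π N)^(7/2) (N/e)^(7N) / [sqrt(2π·7N) (7N/e)^(7N)]
     = (2π N)^(7/2) / sqrt(2π·7N) · (N/(7N))^(7N)
     = (2π N)^((7−1)/2) / sqrt(7) · 7^(−7N).
Since 7^7 > 1, the factor 7^(−7N) decays exponentially, so the ratio → 0. Substituting N = n gives the stated form.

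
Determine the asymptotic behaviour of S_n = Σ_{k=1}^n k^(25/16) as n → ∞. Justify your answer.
S_n ~ (16/41) · n^(41/16)

Integral comparison: Σ_{k=1}^n k^(25/16) = ∫_0^n x^(25/16) dx + O(n^(25/16)). The integral is n^(1 + 25/16) / (1 + 25/16) = n^((25+16)/16) / ((25+16)/16) = (16/41) · n^(41/16).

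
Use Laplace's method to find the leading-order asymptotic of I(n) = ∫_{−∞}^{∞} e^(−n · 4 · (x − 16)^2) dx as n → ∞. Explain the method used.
I(n) = sqrt(π/(4n))

Here φ(x) = 4 · (x − 16)^2 has its unique minimum at x* = 16 with φ(x*) = 0 and φ''(x*) = 8. Laplace's method gives
  I(n) ~ e^(−n φ(x*)) · sqrt(2π / (n · φ''(x*))) = sqrt(2π / (8n)) = sqrt(π/(4n)).
This is exact: substituting u = (x − 16)·sqrt(4n) gives I(n) = (1/sqrt(4n)) ∫_{−∞}^{∞} e^(−u^2) du = sqrt(π/(4n)).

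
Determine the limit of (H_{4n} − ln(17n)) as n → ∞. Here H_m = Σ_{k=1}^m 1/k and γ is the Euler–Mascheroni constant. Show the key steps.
lim = ln(4/17) + γ

By Euler-Maclaurin, H_m = ln m + γ + O(1/m). So
  H_{4n} − ln(17n) = ln(4n) + γ − ln(17n) + O(1/n)
                       = ln(4/17) + γ + O(1/n).
Hence the limit is ln(4/17) + γ.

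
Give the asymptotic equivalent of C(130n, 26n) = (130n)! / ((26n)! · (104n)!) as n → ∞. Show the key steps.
C(130n, 26n) ~ (3125/256)^(26n) · sqrt(5/(8π·26n))

Write N = 26n. Apply Stirling to each factorial:
  (5N)! ~ sqrt(2π·5N) · (5N/e)^(5N),
  N! ~ sqrt(2π N) · (N/e)^N,
  (4N)! ~ sqrt(2π·4N) · (4N/e)^(4N).
The exponential factors combine to (5N)^(5N) / (N^N · (4N)^(4N)) = 5^(5N)/4^(4N) = (5^5/4^4)^N = (3125/256)^N.
The square-root prefactors combine to sqrt(2π·5N) / (sqrt(2π N)·sqrt(2π·4N)) = sqrt(5 / (2π·4·N)) = sqrt(5/(8π·26n)).
Substituting N = 26n: C(130n, 26n) ~ (3125/256)^(26n) · sqrt(5/(8π·26n)).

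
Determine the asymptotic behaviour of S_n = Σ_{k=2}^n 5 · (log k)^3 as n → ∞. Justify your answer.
S_n ~ 5 · n · (log n)^3

By integral comparison, S_n = ∫_1^n 5 · (log x)^3 dx + O((log n)^3). For the integral, the leading term of ∫_1^n (log x)^3 dx is n · (log n)^3 (by repeated integration by parts; each step lowers the log-exponent and produces a relatively O(1/log n) correction). Hence S_n ~ 5 · n · (log n)^3.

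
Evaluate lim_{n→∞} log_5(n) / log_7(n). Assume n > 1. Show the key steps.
lim = ln(7) / ln(5) = log_5(7)

Change of base: log_5(n) = ln n / ln 5 and log_7(n) = ln n / ln 7. The ratio is (ln n / ln 5) · (ln 7 / ln n) = ln 7 / ln 5, a constant independent of n. So the limit is ln 7 / ln 5 = log_5(7).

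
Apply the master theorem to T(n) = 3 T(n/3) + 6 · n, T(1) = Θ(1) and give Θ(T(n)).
T(n) = Θ(n log n)

log_3 3 = 1, and f(n) = 6 · n = Θ(n^(log_3 3)). This is Case 2 of the master theorem: T(n) = Θ(f(n) · log n) = Θ(n log n).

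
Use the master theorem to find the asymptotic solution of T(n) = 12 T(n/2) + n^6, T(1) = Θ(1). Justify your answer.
T(n) = Θ(n^6)

log_2 12 ≈ 3.585. f(n) = n^6 dominates n^(log_2 12) since 6 > 3.585, and the regularity condition a·f(n/b) = 12·(n/2)^6 = (12/64)·n^6 ≤ c·f(n) holds with c = 12/64 ≈ 0.188 < 1. So this is Case 3: T(n) = Θ(f(n)) = Θ(n^6).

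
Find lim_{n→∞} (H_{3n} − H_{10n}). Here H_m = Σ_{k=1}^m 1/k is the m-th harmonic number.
lim = ln(3/10)

Euler-Maclaurin gives H_m = ln m + γ + 1/(2m) + O(1/m^2). The γ and O(1/m) terms cancel in the difference:
  H_{3n} − H_{10n} = ln(3n) − ln(10n) + O(1/n) = ln(3/10) + O(1/n).
Hence the limit is ln(3/10).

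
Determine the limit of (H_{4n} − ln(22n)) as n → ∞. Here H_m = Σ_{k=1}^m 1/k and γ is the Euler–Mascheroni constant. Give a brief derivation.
lim = ln(2/11) + γ

By Euler-Maclaurin, H_m = ln m + γ + O(1/m). So
  H_{4n} − ln(22n) = ln(4n) + γ − ln(22n) + O(1/n)
                       = ln(4/22) + γ + O(1/n).
Hence the limit is ln(4/22) + γ (= ln(2/11)).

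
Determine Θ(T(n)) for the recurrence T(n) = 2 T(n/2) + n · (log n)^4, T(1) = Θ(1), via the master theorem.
T(n) = Θ(n · (log n)^5)

Here log_2 2 = 1 and f(n) = n · (log n)^4 = Θ(n^(log_2 2) · (log n)^4). This is the extended Case 2 of the master theorem (f matches the critical exponent up to log factors), giving T(n) = Θ(n^(log_2 2) · (log n)^(4+1)) = Θ(n · (log n)^5).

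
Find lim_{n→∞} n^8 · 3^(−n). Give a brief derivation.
lim = 0

Exponentials with base > 1 dominate every fixed polynomial: for any fixed c, n^c / 3^n → 0 as n → ∞ (e.g. by the ratio test, or by writing 3^n = e^(n ln 3) and noting e^(n ln 3) / n^c → ∞). Hence n^8 · 3^(−n) = n^8 / 3^n → 0.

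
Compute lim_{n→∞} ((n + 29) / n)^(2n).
lim = e^58

Rewrite as (1 + 29/n)^(2n). By the standard limit (1 + x/n)^n → e^x, we have (1 + 29/n)^n → e^29, and raising to the 2nd power gives e^58.
More precisely, ln[(1 + 29/n)^(2n)] = 2n · ln(1 + 29/n) = 2n · (29/n + O(1/n^2)) = 58 + O(1/n) → 58.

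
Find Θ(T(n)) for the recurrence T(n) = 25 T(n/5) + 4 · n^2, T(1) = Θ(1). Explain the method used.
T(n) = Θ(n^2 log n)

log_5 25 = 2, and f(n) = 4 · n^2 = Θ(n^(log_5 25)). This is Case 2 of the master theorem: T(n) = Θ(f(n) · log n) = Θ(n^2 log n).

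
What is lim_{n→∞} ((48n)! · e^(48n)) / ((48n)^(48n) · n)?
lim = 0

Stirling: (48n)! ~ sqrt(2π·48n) · (48n/e)^(48n). Hence
  (48n)! · e^(48n) / (48n)^(48n) ~ sqrt(2π·48n).
Dividing by n: sqrt(2π·48n) / n = sqrt(2π·48) · n^((1−2)/2), so the expression behaves like sqrt(2π·48) · n^((1−2)/2) → 0.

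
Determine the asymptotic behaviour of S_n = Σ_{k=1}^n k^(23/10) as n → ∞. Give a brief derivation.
S_n ~ (10/33) · n^(33/10)

Integral comparison: Σ_{k=1}^n k^(23/10) = ∫_0^n x^(23/10) dx + O(n^(23/10)). The integral is n^(1 + 23/10) / (1 + 23/10) = n^((23+10)/10) / ((23+10)/10) = (10/33) · n^(33/10).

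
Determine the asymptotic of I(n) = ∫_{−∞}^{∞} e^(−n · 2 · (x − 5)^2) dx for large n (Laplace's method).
I(n) = sqrt(π/(2n))

Here φ(x) = 2 · (x − 5)^2 has its unique minimum at x* = 5 with φ(x*) = 0 and φ''(x*) = 4. Laplace's method gives
  I(n) ~ e^(−n φ(x*)) · sqrt(2π / (n · φ''(x*))) = sqrt(2π / (4n)) = sqrt(π/(2n)).
This is exact: substituting u = (x − 5)·sqrt(2n) gives I(n) = (1/sqrt(2n)) ∫_{−∞}^{∞} e^(−u^2) du = sqrt(π/(2n)).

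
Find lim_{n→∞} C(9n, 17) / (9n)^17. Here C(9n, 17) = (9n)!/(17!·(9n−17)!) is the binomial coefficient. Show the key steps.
lim = 1/17! = 1/355687428096000

With N = 9n → ∞: C(N, 17) / N^17 = [N(N−1)…(N−16)] / (17! · N^17) = (1/17!) · 1 · (1 − 1/(9n)) · … · (1 − 16/(9n)). Each factor → 1 as N → ∞, so the limit is 1/17! = 1/355687428096000.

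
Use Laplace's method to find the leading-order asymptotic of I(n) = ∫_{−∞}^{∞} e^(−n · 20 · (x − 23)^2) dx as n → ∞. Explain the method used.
I(n) = sqrt(π/(20n))

Here φ(x) = 20 · (x − 23)^2 has its unique minimum at x* = 23 with φ(x*) = 0 and φ''(x*) = 40. Laplace's method gives
  I(n) ~ e^(−n φ(x*)) · sqrt(2π / (n · φ''(x*))) = sqrt(2π / (40n)) = sqrt(π/(20n)).
This is exact: substituting u = (x − 23)·sqrt(20n) gives I(n) = (1/sqrt(20n)) ∫_{−∞}^{∞} e^(−u^2) du = sqrt(π/(20n)).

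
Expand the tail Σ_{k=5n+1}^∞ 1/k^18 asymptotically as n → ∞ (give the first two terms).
Σ_{k>5n} 1/k^18 = 1/(17 · (5n)^17) − 1/(2 · (5n)^18) + O(1/(5n)^19)

Compare to the integral: ∫_{5n}^∞ x^(−18) dx = [−x^(−17)/17]_{5n}^∞ = 1/((18−1)·(5n)^17). The Euler-Maclaurin correction adds −f(5n)/2 = −1/(2·(5n)^18). Euler-Maclaurin then gives
  Σ_{k>5n} 1/k^18 = ∫_{5n}^∞ dx/x^18 − 1/(2·(5n)^18) + O(1/(5n)^19).
(Equivalently this is ζ(18) − Σ_{k≤5n} 1/k^18.)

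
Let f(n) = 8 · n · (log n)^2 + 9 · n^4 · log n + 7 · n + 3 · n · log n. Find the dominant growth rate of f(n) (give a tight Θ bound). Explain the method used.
f(n) ∈ Θ(n^4 · log n)

Compare the terms by growth order. For large n, n^a · (log n)^b dominates n^a' · (log n)^b' iff a > a', or (a = a' and b > b'). Ranking the 4 terms shows the dominant one is 9 · n^4 · log n. Hence f(n) ∈ Θ(n^4 · log n).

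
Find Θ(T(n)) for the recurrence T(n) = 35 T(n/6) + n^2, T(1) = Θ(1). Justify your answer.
T(n) = Θ(n^2)

log_6 35 ≈ 1.984. f(n) = n^2 dominates n^(log_6 35) since 2 > 1.984, and the regularity condition a·f(n/b) = 35·(n/6)^2 = (35/36)·n^2 ≤ c·f(n) holds with c = 35/36 ≈ 0.972 < 1. So this is Case 3: T(n) = Θ(f(n)) = Θ(n^2).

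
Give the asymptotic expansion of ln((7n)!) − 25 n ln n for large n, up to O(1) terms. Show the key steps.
ln((7n)!) − 25 n ln n = −18 n ln n + 7(ln 7 − 1) n + (1/2) ln(2π·7n) + O(1/n)

Stirling: ln((7n)!) = 7n ln(7n) − 7n + (1/2) ln(2π·7n) + O(1/n).
Expand 7n ln(7n) = 7n (ln n + ln 7) = 7n ln n + 7n ln 7.
Subtract 25n ln n: leading term is (7 − 25) n ln n = −18 n ln n. The next term is 7n ln 7 − 7n = 7(ln 7 − 1) n. Then the (1/2) ln(2π·7n) correction.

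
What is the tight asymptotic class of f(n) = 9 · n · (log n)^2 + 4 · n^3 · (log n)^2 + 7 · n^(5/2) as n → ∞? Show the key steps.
f(n) ∈ Θ(n^3 · (log n)^2)

Compare the terms by growth order. For large n, n^a · (log n)^b dominates n^a' · (log n)^b' iff a > a', or (a = a' and b > b'). Ranking the 3 terms shows the dominant one is 4 · n^3 · (log n)^2. Hence f(n) ∈ Θ(n^3 · (log n)^2).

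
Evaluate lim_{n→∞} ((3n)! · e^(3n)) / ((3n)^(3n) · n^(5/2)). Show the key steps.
lim = 0

Stirling: (3n)! ~ sqrt(2π·3n) · (3n/e)^(3n). Hence
  (3n)! · e^(3n) / (3n)^(3n) ~ sqrt(2π·3n).
Dividing by n^(5/2): sqrt(2π·3n) / n^(5/2) = sqrt(2π·3) · n^((1−5)/2), so the expression behaves like sqrt(2π·3) · n^((1−5)/2) → 0.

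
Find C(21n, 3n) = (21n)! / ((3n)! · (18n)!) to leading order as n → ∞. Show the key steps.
C(21n, 3n) ~ (823543/46656)^(3n) · sqrt(7/(12π·3n))

Write N = 3n. Apply Stirling to each factorial:
  (7N)! ~ sqrt(2π·7N) · (7N/e)^(7N),
  N! ~ sqrt(2π N) · (N/e)^N,
  (6N)! ~ sqrt(2π·6N) · (6N/e)^(6N).
The exponential factors combine to (7N)^(7N) / (N^N · (6N)^(6N)) = 7^(7N)/6^(6N) = (7^7/6^6)^N = (823543/46656)^N.
The square-root prefactors combine to sqrt(2π·7N) / (sqrt(2π N)·sqrt(2π·6N)) = sqrt(7 / (2π·6·N)) = sqrt(7/(12π·3n)).
Substituting N = 3n: C(21n, 3n) ~ (823543/46656)^(3n) · sqrt(7/(12π·3n)).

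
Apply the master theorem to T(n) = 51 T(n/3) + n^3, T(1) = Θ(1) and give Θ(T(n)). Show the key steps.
T(n) = Θ(n^(log_3 51))

Master theorem: compare f(n) = n^3 to n^(log_3 51) where log_3 51 ≈ 3.579. Since 3 < log_3 51, we have f(n) = O(n^(log_3 51 − ε)) for some ε > 0 — Case 1. Hence T(n) = Θ(n^(log_3 51)).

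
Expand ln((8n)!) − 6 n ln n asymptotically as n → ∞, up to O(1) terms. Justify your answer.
ln((8n)!) − 6 n ln n = 2 n ln n + 8(ln 8 − 1) n + (1/2) ln(2π·8n) + O(1/n)

Stirling: ln((8n)!) = 8n ln(8n) − 8n + (1/2) ln(2π·8n) + O(1/n).
Expand 8n ln(8n) = 8n (ln n + ln 8) = 8n ln n + 8n ln 8.
Subtract 6n ln n: leading term is (8 − 6) n ln n = 2 n ln n. The next term is 8n ln 8 − 8n = 8(ln 8 − 1) n. Then the (1/2) ln(2π·8n) correction.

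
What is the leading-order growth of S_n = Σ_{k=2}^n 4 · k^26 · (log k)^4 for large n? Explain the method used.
S_n ~ 4 · n^27 · (log n)^4 / 27

By integral comparison, S_n = ∫_1^n 4 · x^26 · (log x)^4 dx + O(n^26 · (log n)^4). For the integral, the leading term of ∫_1^n x^26 (log x)^4 dx is n^27/27 · (log n)^4 (by repeated integration by parts; each step lowers the log-exponent and produces a relatively O(1/log n) correction). Hence S_n ~ 4 · n^27 · (log n)^4 / 27.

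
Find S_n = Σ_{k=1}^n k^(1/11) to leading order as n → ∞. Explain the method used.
S_n ~ (11/12) · n^(12/11)

Integral comparison: Σ_{k=1}^n k^(1/11) = ∫_0^n x^(1/11) dx + O(n^(1/11)). The integral is n^(1 + 1/11) / (1 + 1/11) = n^((1+11)/11) / ((1+11)/11) = (11/12) · n^(12/11).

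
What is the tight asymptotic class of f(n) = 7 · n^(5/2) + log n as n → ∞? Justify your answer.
f(n) ∈ Θ(n^(5/2))

Compare the terms by growth order. For large n, n^a · (log n)^b dominates n^a' · (log n)^b' iff a > a', or (a = a' and b > b'). Ranking the 2 terms shows the dominant one is 7 · n^(5/2). Hence f(n) ∈ Θ(n^(5/2)).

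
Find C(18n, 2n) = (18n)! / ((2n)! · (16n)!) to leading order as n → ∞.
C(18n, 2n) ~ (387420489/16777216)^(2n) · sqrt(9/(16π·2n))

Write N = 2n. Apply Stirling to each factorial:
  (9N)! ~ sqrt(2π·9N) · (9N/e)^(9N),
  N! ~ sqrt(2π N) · (N/e)^N,
  (8N)! ~ sqrt(2π·8N) · (8N/e)^(8N).
The exponential factors combine to (9N)^(9N) / (N^N · (8N)^(8N)) = 9^(9N)/8^(8N) = (9^9/8^8)^N = (387420489/16777216)^N.
The square-root prefactors combine to sqrt(2π·9N) / (sqrt(2π N)·sqrt(2π·8N)) = sqrt(9 / (2π·8·N)) = sqrt(9/(16π·2n)).
Substituting N = 2n: C(18n, 2n) ~ (387420489/16777216)^(2n) · sqrt(9/(16π·2n)).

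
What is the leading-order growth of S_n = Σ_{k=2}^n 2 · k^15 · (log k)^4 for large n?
S_n ~ n^16 · (log n)^4 / 8

By integral comparison, S_n = ∫_1^n 2 · x^15 · (log x)^4 dx + O(n^15 · (log n)^4). For the integral, the leading term of ∫_1^n x^15 (log x)^4 dx is n^16/16 · (log n)^4 (by repeated integration by parts; each step lowers the log-exponent and produces a relatively O(1/log n) correction). Hence S_n ~ n^16 · (log n)^4 / 8.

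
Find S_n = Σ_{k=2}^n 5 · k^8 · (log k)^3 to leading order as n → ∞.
S_n ~ 5 · n^9 · (log n)^3 / 9

By integral comparison, S_n = ∫_1^n 5 · x^8 · (log x)^3 dx + O(n^8 · (log n)^3). For the integral, the leading term of ∫_1^n x^8 (log x)^3 dx is n^9/9 · (log n)^3 (by repeated integration by parts; each step lowers the log-exponent and produces a relatively O(1/log n) correction). Hence S_n ~ 5 · n^9 · (log n)^3 / 9.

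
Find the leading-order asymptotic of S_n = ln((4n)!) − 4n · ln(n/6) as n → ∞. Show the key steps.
S_n ~ 4n · (ln 24 − 1) + O(ln n)

Stirling: ln((4n)!) = 4n ln(4n) − 4n + O(ln n).
  S_n = 4n ln(4n) − 4n − 4n ln(n/6) + O(ln n)
      = 4n ln(4n) − 4n ln n + 4n ln 6 − 4n + O(ln n)
      = 4n ln 4 + 4n ln 6 − 4n + O(ln n)
      = 4n (ln 24 − 1) + O(ln n).
Numerically ln(24) − 1 ≈ 2.1781.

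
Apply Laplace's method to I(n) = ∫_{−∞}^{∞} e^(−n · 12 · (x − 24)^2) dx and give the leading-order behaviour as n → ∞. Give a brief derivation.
I(n) = sqrt(π/(12n))

Here φ(x) = 12 · (x − 24)^2 has its unique minimum at x* = 24 with φ(x*) = 0 and φ''(x*) = 24. Laplace's method gives
  I(n) ~ e^(−n φ(x*)) · sqrt(2π / (n · φ''(x*))) = sqrt(2π / (24n)) = sqrt(π/(12n)).
This is exact: substituting u = (x − 24)·sqrt(12n) gives I(n) = (1/sqrt(12n)) ∫_{−∞}^{∞} e^(−u^2) du = sqrt(π/(12n)).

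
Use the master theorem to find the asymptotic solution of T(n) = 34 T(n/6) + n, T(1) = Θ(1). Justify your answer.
T(n) = Θ(n^(log_6 34))

Master theorem: compare f(n) = n to n^(log_6 34) where log_6 34 ≈ 1.968. Since 1 < log_6 34, we have f(n) = O(n^(log_6 34 − ε)) for some ε > 0 — Case 1. Hence T(n) = Θ(n^(log_6 34)).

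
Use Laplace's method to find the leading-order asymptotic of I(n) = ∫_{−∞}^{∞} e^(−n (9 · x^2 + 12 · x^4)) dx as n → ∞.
I(n) ~ sqrt(π/(9n))

φ(x) = 9 · x^2 + 12 · x^4 has its unique global minimum at x* = 0 (since φ'(x) = 18x + 48x^3 = 0 only at x = 0 for real x with both coefficients positive, and φ → ∞ as |x| → ∞). At x* = 0, φ(0) = 0 and φ''(0) = 18. Laplace's method then gives
  I(n) ~ sqrt(2π / (n · φ''(0))) · e^(−n φ(0)) = sqrt(2π / (18n)) = sqrt(π/(9n)).
The 12 · x^4 term contributes only at subleading order (an O(1/n) relative correction).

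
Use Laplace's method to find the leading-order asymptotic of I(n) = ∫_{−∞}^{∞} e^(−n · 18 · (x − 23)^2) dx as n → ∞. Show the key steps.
I(n) = sqrt(π/(18n))

Here φ(x) = 18 · (x − 23)^2 has its unique minimum at x* = 23 with φ(x*) = 0 and φ''(x*) = 36. Laplace's method gives
  I(n) ~ e^(−n φ(x*)) · sqrt(2π / (n · φ''(x*))) = sqrt(2π / (36n)) = sqrt(π/(18n)).
This is exact: substituting u = (x − 23)·sqrt(18n) gives I(n) = (1/sqrt(18n)) ∫_{−∞}^{∞} e^(−u^2) du = sqrt(π/(18n)).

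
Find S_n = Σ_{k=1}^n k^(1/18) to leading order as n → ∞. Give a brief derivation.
S_n ~ (18/19) · n^(19/18)

Integral comparison: Σ_{k=1}^n k^(1/18) = ∫_0^n x^(1/18) dx + O(n^(1/18)). The integral is n^(1 + 1/18) / (1 + 1/18) = n^((1+18)/18) / ((1+18)/18) = (18/19) · n^(19/18).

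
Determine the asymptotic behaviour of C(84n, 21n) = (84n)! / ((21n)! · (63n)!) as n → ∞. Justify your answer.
C(84n, 21n) ~ (256/27)^(21n) · sqrt(2/(3π·21n))

Write N = 21n. Apply Stirling to each factorial:
  (4N)! ~ sqrt(2π·4N) · (4N/e)^(4N),
  N! ~ sqrt(2π N) · (N/e)^N,
  (3N)! ~ sqrt(2π·3N) · (3N/e)^(3N).
The exponential factors combine to (4N)^(4N) / (N^N · (3N)^(3N)) = 4^(4N)/3^(3N) = (4^4/3^3)^N = (256/27)^N.
The square-root prefactors combine to sqrt(2π·4N) / (sqrt(2π N)·sqrt(2π·3N)) = sqrt(4 / (2π·3·N)) = sqrt(2/(3π·21n)).
Substituting N = 21n: C(84n, 21n) ~ (256/27)^(21n) · sqrt(2/(3π·21n)).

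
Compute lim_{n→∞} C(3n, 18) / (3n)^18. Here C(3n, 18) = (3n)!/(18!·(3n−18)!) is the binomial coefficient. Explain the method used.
lim = 1/18! = 1/6402373705728000

With N = 3n → ∞: C(N, 18) / N^18 = [N(N−1)…(N−17)] / (18! · N^18) = (1/18!) · 1 · (1 − 1/(3n)) · … · (1 − 17/(3n)). Each factor → 1 as N → ∞, so the limit is 1/18! = 1/6402373705728000.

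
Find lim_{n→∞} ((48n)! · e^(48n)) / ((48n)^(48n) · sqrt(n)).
lim = sqrt(2π·48)

Stirling: (48n)! ~ sqrt(2π·48n) · (48n/e)^(48n). Hence
  (48n)! · e^(48n) / (48n)^(48n) ~ sqrt(2π·48n).
Dividing by sqrt(n): sqrt(2π·48n) / sqrt(n) = sqrt(2π·48) · n^((1−1)/2), so the limit is sqrt(2π·48).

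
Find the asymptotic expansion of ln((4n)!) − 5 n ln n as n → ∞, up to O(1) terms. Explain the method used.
ln((4n)!) − 5 n ln n = −n ln n + 4(ln 4 − 1) n + (1/2) ln(2π·4n) + O(1/n)

Stirling: ln((4n)!) = 4n ln(4n) − 4n + (1/2) ln(2π·4n) + O(1/n).
Expand 4n ln(4n) = 4n (ln n + ln 4) = 4n ln n + 4n ln 4.
Subtract 5n ln n: leading term is (4 − 5) n ln n = −n ln n. The next term is 4n ln 4 − 4n = 4(ln 4 − 1) n. Then the (1/2) ln(2π·4n) correction.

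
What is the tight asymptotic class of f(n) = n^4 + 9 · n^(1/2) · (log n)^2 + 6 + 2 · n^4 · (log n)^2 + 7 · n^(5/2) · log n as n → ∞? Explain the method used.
f(n) ∈ Θ(n^4 · (log n)^2)

Compare the terms by growth order. For large n, n^a · (log n)^b dominates n^a' · (log n)^b' iff a > a', or (a = a' and b > b'). Ranking the 5 terms shows the dominant one is 2 · n^4 · (log n)^2. Hence f(n) ∈ Θ(n^4 · (log n)^2).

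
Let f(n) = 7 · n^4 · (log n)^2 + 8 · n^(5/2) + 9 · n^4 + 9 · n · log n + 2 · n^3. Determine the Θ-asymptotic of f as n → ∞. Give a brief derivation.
f(n) ∈ Θ(n^4 · (log n)^2)

Compare the terms by growth order. For large n, n^a · (log n)^b dominates n^a' · (log n)^b' iff a > a', or (a = a' and b > b'). Ranking the 5 terms shows the dominant one is 7 · n^4 · (log n)^2. Hence f(n) ∈ Θ(n^4 · (log n)^2).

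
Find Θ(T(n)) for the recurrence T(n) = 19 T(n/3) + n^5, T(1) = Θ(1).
T(n) = Θ(n^5)

log_3 19 ≈ 2.680. f(n) = n^5 dominates n^(log_3 19) since 5 > 2.680, and the regularity condition a·f(n/b) = 19·(n/3)^5 = (19/243)·n^5 ≤ c·f(n) holds with c = 19/243 ≈ 0.0782 < 1. So this is Case 3: T(n) = Θ(f(n)) = Θ(n^5).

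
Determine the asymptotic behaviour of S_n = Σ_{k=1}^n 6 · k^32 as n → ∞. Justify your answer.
S_n ~ 2 · n^33 / 11

By integral comparison (Euler-Maclaurin), Σ_{k=1}^n 6 · k^32 = 6 · ∫_0^n x^32 dx + O(n^32) = 6 · n^33/33 = 2 · n^33 / 11 + O(n^32). (Equivalently, Faulhaber's formula gives the same leading term.)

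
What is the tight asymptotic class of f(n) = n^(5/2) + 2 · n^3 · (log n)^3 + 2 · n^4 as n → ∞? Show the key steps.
f(n) ∈ Θ(n^4)

Compare the terms by growth order. For large n, n^a · (log n)^b dominates n^a' · (log n)^b' iff a > a', or (a = a' and b > b'). Ranking the 3 terms shows the dominant one is 2 · n^4. Hence f(n) ∈ Θ(n^4).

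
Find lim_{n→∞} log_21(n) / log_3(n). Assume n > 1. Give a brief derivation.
lim = ln(3) / ln(21) = log_21(3)

Change of base: log_21(n) = ln n / ln 21 and log_3(n) = ln n / ln 3. The ratio is (ln n / ln 21) · (ln 3 / ln n) = ln 3 / ln 21, a constant independent of n. So the limit is ln 3 / ln 21 = log_21(3).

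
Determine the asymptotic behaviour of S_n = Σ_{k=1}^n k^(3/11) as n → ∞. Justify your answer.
S_n ~ (11/14) · n^(14/11)

Integral comparison: Σ_{k=1}^n k^(3/11) = ∫_0^n x^(3/11) dx + O(n^(3/11)). The integral is n^(1 + 3/11) / (1 + 3/11) = n^((3+11)/11) / ((3+11)/11) = (11/14) · n^(14/11).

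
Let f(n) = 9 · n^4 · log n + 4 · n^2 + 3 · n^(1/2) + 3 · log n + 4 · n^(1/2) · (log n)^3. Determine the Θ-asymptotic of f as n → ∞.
f(n) ∈ Θ(n^4 · log n)

Compare the terms by growth order. For large n, n^a · (log n)^b dominates n^a' · (log n)^b' iff a > a', or (a = a' and b > b'). Ranking the 5 terms shows the dominant one is 9 · n^4 · log n. Hence f(n) ∈ Θ(n^4 · log n).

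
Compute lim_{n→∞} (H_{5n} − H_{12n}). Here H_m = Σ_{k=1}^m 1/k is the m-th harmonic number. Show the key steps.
lim = ln(5/12)

Euler-Maclaurin gives H_m = ln m + γ + 1/(2m) + O(1/m^2). The γ and O(1/m) terms cancel in the difference:
  H_{5n} − H_{12n} = ln(5n) − ln(12n) + O(1/n) = ln(5/12) + O(1/n).
Hence the limit is ln(5/12).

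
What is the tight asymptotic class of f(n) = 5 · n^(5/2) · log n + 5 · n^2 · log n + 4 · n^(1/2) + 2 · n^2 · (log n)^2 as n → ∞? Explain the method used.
f(n) ∈ Θ(n^(5/2) · log n)

Compare the terms by growth order. For large n, n^a · (log n)^b dominates n^a' · (log n)^b' iff a > a', or (a = a' and b > b'). Ranking the 4 terms shows the dominant one is 5 · n^(5/2) · log n. Hence f(n) ∈ Θ(n^(5/2) · log n).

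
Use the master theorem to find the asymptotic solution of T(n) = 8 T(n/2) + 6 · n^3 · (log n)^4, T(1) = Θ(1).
T(n) = Θ(n^3 · (log n)^5)

Here log_2 8 = 3 and f(n) = 6 · n^3 · (log n)^4 = Θ(n^(log_2 8) · (log n)^4). This is the extended Case 2 of the master theorem (f matches the critical exponent up to log factors), giving T(n) = Θ(n^(log_2 8) · (log n)^(4+1)) = Θ(n^3 · (log n)^5).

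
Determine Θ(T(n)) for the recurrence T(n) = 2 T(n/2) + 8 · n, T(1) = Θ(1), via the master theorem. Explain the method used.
T(n) = Θ(n log n)

log_2 2 = 1, and f(n) = 8 · n = Θ(n^(log_2 2)). This is Case 2 of the master theorem: T(n) = Θ(f(n) · log n) = Θ(n log n).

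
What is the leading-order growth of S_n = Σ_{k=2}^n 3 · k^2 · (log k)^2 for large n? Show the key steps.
S_n ~ n^3 · (log n)^2

By integral comparison, S_n = ∫_1^n 3 · x^2 · (log x)^2 dx + O(n^2 · (log n)^2). For the integral, the leading term of ∫_1^n x^2 (log x)^2 dx is n^3/3 · (log n)^2 (by repeated integration by parts; each step lowers the log-exponent and produces a relatively O(1/log n) correction). Hence S_n ~ n^3 · (log n)^2.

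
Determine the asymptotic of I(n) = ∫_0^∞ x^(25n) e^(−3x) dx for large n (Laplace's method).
I(n) ~ (sqrt(2π·25n) / 3) · (25n/(3e))^(25n)

Write the integrand as exp(25n ln x − 3x) and set f(x) = 25n ln x − 3x. Then f'(x) = 25n/x − 3 = 0 at x* = 25n/3, and f''(x*) = −25n/x*^2 = −3^2/(25n). Laplace's method (interior maximum) gives
  I(n) ~ e^(f(x*)) · sqrt(2π / |f''(x*)|)
        = exp(25n ln(25n/3) − 25n) · sqrt(2π · 25n / 3^2)
        = (25n/3)^(25n) e^(−25n) · sqrt(2π·25n) / 3
        = (sqrt(2π·25n) / 3) · (25n/(3e))^(25n).
This matches Γ(25n+1)/3^(25n+1) with Stirling applied to Γ.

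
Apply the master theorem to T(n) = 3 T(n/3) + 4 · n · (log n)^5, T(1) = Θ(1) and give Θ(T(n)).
T(n) = Θ(n · (log n)^6)

Here log_3 3 = 1 and f(n) = 4 · n · (log n)^5 = Θ(n^(log_3 3) · (log n)^5). This is the extended Case 2 of the master theorem (f matches the critical exponent up to log factors), giving T(n) = Θ(n^(log_3 3) · (log n)^(5+1)) = Θ(n · (log n)^6).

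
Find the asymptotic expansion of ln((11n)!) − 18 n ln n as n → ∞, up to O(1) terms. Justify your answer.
ln((11n)!) − 18 n ln n = −7 n ln n + 11(ln 11 − 1) n + (1/2) ln(2π·11n) + O(1/n)

Stirling: ln((11n)!) = 11n ln(11n) − 11n + (1/2) ln(2π·11n) + O(1/n).
Expand 11n ln(11n) = 11n (ln n + ln 11) = 11n ln n + 11n ln 11.
Subtract 18n ln n: leading term is (11 − 18) n ln n = −7 n ln n. The next term is 11n ln 11 − 11n = 11(ln 11 − 1) n. Then the (1/2) ln(2π·11n) correction.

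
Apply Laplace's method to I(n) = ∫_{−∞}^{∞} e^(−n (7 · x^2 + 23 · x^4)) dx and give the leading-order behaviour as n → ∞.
I(n) ~ sqrt(π/(7n))

φ(x) = 7 · x^2 + 23 · x^4 has its unique global minimum at x* = 0 (since φ'(x) = 14x + 92x^3 = 0 only at x = 0 for real x with both coefficients positive, and φ → ∞ as |x| → ∞). At x* = 0, φ(0) = 0 and φ''(0) = 14. Laplace's method then gives
  I(n) ~ sqrt(2π / (n · φ''(0))) · e^(−n φ(0)) = sqrt(2π / (14n)) = sqrt(π/(7n)).
The 23 · x^4 term contributes only at subleading order (an O(1/n) relative correction).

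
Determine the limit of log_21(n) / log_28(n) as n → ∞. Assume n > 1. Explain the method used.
lim = ln(28) / ln(21) = log_21(28)

Change of base: log_21(n) = ln n / ln 21 and log_28(n) = ln n / ln 28. The ratio is (ln n / ln 21) · (ln 28 / ln n) = ln 28 / ln 21, a constant independent of n. So the limit is ln 28 / ln 21 = log_21(28).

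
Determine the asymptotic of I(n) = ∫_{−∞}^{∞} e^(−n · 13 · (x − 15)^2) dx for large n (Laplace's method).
I(n) = sqrt(π/(13n))

Here φ(x) = 13 · (x − 15)^2 has its unique minimum at x* = 15 with φ(x*) = 0 and φ''(x*) = 26. Laplace's method gives
  I(n) ~ e^(−n φ(x*)) · sqrt(2π / (n · φ''(x*))) = sqrt(2π / (26n)) = sqrt(π/(13n)).
This is exact: substituting u = (x − 15)·sqrt(13n) gives I(n) = (1/sqrt(13n)) ∫_{−∞}^{∞} e^(−u^2) du = sqrt(π/(13n)).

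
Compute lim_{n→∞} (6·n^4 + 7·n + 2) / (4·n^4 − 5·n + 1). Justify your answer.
lim = 6/4 = 3/2

For large n the leading n^4 terms dominate both numerator and denominator. Dividing top and bottom by n^4, every other term tends to 0, leaving 6/4 = 3/2.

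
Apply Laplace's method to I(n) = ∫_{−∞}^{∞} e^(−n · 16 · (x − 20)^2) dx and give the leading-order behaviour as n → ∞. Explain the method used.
I(n) = sqrt(π/(16n))

Here φ(x) = 16 · (x − 20)^2 has its unique minimum at x* = 20 with φ(x*) = 0 and φ''(x*) = 32. Laplace's method gives
  I(n) ~ e^(−n φ(x*)) · sqrt(2π / (n · φ''(x*))) = sqrt(2π / (32n)) = sqrt(π/(16n)).
This is exact: substituting u = (x − 20)·sqrt(16n) gives I(n) = (1/sqrt(16n)) ∫_{−∞}^{∞} e^(−u^2) du = sqrt(π/(16n)).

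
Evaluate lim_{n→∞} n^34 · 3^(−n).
lim = 0

Exponentials with base > 1 dominate every fixed polynomial: for any fixed c, n^c / 3^n → 0 as n → ∞ (e.g. by the ratio test, or by writing 3^n = e^(n ln 3) and noting e^(n ln 3) / n^c → ∞). Hence n^34 · 3^(−n) = n^34 / 3^n → 0.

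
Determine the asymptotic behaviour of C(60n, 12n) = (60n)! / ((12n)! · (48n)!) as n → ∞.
C(60n, 12n) ~ (3125/256)^(12n) · sqrt(5/(8π·12n))

Write N = 12n. Apply Stirling to each factorial:
  (5N)! ~ sqrt(2π·5N) · (5N/e)^(5N),
  N! ~ sqrt(2π N) · (N/e)^N,
  (4N)! ~ sqrt(2π·4N) · (4N/e)^(4N).
The exponential factors combine to (5N)^(5N) / (N^N · (4N)^(4N)) = 5^(5N)/4^(4N) = (5^5/4^4)^N = (3125/256)^N.
The square-root prefactors combine to sqrt(2π·5N) / (sqrt(2π N)·sqrt(2π·4N)) = sqrt(5 / (2π·4·N)) = sqrt(5/(8π·12n)).
Substituting N = 12n: C(60n, 12n) ~ (3125/256)^(12n) · sqrt(5/(8π·12n)).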